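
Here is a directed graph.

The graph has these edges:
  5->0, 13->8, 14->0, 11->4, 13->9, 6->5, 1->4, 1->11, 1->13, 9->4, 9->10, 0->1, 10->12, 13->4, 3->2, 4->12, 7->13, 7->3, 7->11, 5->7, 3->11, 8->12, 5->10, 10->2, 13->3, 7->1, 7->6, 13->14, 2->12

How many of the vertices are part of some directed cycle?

7

A vertex is on a directed cycle iff it belongs to a strongly connected component of size ≥ 2 (or has a self-loop).
The vertices on cycles are {0, 1, 5, 6, 7, 13, 14} — 7 in total.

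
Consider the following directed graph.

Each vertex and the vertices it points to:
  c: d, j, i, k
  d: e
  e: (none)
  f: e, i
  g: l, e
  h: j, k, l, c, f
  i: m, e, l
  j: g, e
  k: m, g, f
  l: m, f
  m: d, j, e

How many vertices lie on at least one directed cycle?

A vertex is on a directed cycle iff it belongs to a strongly connected component of size ≥ 2 (or has a self-loop).
The vertices on cycles are {f, g, i, j, l, m} — 6 in total.

6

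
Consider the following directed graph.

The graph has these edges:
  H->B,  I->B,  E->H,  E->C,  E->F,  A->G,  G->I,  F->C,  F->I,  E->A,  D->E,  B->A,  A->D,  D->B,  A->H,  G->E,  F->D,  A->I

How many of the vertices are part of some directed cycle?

A vertex is on a directed cycle iff it belongs to a strongly connected component of size ≥ 2 (or has a self-loop).
The vertices on cycles are {A, B, D, E, F, G, H, I} — 8 in total.

8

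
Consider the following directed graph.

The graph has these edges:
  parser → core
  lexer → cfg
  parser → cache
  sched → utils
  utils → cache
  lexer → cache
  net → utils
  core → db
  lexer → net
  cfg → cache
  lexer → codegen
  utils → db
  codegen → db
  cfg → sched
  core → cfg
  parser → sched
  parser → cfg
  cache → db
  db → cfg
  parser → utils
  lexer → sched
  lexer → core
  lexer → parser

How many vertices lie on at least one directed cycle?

A vertex is on a directed cycle iff it belongs to a strongly connected component of size ≥ 2 (or has a self-loop).
The vertices on cycles are {db, cfg, cache, sched, utils} — 5 in total.

5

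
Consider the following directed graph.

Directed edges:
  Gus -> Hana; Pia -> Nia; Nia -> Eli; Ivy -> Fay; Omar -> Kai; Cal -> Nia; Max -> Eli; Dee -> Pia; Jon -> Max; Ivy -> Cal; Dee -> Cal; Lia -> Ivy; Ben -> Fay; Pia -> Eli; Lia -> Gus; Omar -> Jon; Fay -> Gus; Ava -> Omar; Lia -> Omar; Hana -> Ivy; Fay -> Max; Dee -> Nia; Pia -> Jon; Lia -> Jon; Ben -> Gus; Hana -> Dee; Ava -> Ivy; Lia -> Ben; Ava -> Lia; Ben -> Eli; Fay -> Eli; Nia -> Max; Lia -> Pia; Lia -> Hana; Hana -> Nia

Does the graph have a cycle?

DFS with white/gray/black marking, starting from Max:
Max gray
  Eli gray
  Eli black
Max black
Ivy gray
  Fay gray
    Gus gray
      Hana gray
        Dee gray
          Cal gray
            Nia gray
              Nia→Max: Max black — skip
              Nia→Eli: Eli black — skip
            Nia black
          Cal black
          Pia gray
            Jon gray
              Jon→Max: Max black — skip
            Jon black
            Pia→Nia: Nia black — skip
            Pia→Eli: Eli black — skip
          Pia black
          Dee→Nia: Nia black — skip
        Dee black
        Hana→Ivy: Ivy is gray → back edge
Back edge found, so a cycle exists: Ivy → Fay → Gus → Hana → Ivy.

Yes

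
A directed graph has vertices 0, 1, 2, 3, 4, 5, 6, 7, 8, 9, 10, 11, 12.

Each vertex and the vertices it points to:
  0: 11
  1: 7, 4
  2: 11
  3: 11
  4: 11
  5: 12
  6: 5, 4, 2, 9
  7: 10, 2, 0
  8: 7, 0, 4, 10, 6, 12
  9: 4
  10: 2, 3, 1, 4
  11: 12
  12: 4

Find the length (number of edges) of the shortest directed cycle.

3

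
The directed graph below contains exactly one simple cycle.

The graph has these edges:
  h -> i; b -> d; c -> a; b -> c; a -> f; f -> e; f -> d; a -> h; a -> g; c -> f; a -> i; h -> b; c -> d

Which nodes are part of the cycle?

DFS with gray/black marking from c:
c gray
  a gray
    i gray
    i black
    g gray
    g black
    f gray
      e gray
      e black
      d gray
      d black
    f black
    h gray
      h→i: i black — skip
      b gray
        b→c: c is gray → back edge
Back edge closes the cycle c → a → h → b → c; its vertices are {a, b, c, h}.

a, b, c, h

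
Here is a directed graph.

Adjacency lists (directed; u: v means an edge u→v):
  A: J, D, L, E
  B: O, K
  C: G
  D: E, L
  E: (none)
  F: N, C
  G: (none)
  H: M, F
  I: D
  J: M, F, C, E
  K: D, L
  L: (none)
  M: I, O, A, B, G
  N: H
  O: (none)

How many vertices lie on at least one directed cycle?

A vertex is on a directed cycle iff it belongs to a strongly connected component of size ≥ 2 (or has a self-loop).
The vertices on cycles are {A, F, H, J, M, N} — 6 in total.

6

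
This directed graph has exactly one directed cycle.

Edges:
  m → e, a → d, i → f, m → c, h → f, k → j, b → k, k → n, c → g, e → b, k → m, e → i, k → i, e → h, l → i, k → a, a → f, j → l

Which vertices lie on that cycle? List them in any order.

b, e, k, m

DFS with gray/black marking from k:
k gray
  n gray
  n black
  j gray
    l gray
      i gray
        f gray
        f black
      i black
    l black
  j black
  a gray
    d gray
    d black
    a→f: f black — skip
  a black
  k→i: i black — skip
  m gray
    e gray
      e→i: i black — skip
      h gray
        h→f: f black — skip
      h black
      b gray
        b→k: k is gray → back edge
Back edge closes the cycle k → m → e → b → k; its vertices are {b, e, k, m}.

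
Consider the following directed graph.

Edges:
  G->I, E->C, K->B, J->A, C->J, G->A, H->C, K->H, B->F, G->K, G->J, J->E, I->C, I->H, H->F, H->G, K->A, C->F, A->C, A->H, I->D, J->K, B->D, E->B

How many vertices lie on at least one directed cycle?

8

A vertex is on a directed cycle iff it belongs to a strongly connected component of size ≥ 2 (or has a self-loop).
The vertices on cycles are {A, C, E, G, H, I, J, K} — 8 in total.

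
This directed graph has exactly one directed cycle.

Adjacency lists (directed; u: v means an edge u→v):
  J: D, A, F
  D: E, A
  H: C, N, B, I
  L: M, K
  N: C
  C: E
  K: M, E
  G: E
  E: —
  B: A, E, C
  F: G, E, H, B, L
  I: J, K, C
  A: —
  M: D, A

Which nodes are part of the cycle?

DFS with gray/black marking from F:
F gray
  G gray
    E gray
    E black
  G black
  F→E: E black — skip
  H gray
    C gray
      C→E: E black — skip
    C black
    N gray
      N→C: C black — skip
    N black
    B gray
      A gray
      A black
      B→E: E black — skip
      B→C: C black — skip
    B black
    I gray
      J gray
        D gray
          D→E: E black — skip
          D→A: A black — skip
        D black
        J→A: A black — skip
        J→F: F is gray → back edge
Back edge closes the cycle F → H → I → J → F; its vertices are {F, H, I, J}.

F, H, I, J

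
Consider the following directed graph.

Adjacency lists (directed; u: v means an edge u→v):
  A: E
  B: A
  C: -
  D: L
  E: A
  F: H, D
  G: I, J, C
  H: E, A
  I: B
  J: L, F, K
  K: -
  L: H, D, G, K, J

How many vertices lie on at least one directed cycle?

A vertex is on a directed cycle iff it belongs to a strongly connected component of size ≥ 2 (or has a self-loop).
The vertices on cycles are {A, D, E, F, G, J, L} — 7 in total.

7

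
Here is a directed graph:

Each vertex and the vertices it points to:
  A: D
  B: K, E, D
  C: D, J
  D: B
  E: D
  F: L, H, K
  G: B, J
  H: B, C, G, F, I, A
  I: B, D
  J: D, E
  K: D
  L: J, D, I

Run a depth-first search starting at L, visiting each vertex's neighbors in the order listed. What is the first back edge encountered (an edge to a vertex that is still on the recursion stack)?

K→D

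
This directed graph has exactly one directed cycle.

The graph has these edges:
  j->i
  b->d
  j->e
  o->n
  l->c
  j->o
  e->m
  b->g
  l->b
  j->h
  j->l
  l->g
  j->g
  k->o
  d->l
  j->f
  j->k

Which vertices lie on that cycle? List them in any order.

DFS with gray/black marking from l:
l gray
  b gray
    g gray
    g black
    d gray
      d→l: l is gray → back edge
Back edge closes the cycle l → b → d → l; its vertices are {b, d, l}.

b, d, l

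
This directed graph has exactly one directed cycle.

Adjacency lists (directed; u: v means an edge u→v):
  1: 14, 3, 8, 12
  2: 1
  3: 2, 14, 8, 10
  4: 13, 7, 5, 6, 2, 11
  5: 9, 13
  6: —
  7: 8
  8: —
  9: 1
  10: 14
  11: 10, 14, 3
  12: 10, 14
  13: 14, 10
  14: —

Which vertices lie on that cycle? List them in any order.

1, 2, 3

DFS with gray/black marking from 2:
2 gray
  1 gray
    14 gray
    14 black
    3 gray
      3→2: 2 is gray → back edge
Back edge closes the cycle 2 → 1 → 3 → 2; its vertices are {1, 2, 3}.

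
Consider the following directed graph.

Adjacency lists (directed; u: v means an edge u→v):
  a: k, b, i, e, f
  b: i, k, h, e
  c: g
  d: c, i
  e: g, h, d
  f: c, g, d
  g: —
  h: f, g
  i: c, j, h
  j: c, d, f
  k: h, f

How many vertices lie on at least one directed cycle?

A vertex is on a directed cycle iff it belongs to a strongly connected component of size ≥ 2 (or has a self-loop).
The vertices on cycles are {d, f, h, i, j} — 5 in total.

5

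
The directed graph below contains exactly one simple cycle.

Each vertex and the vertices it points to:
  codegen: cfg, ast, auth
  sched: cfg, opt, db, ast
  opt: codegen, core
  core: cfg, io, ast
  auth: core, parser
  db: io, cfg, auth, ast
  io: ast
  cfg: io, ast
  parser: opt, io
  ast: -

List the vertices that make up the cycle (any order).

DFS with gray/black marking from opt:
opt gray
  codegen gray
    cfg gray
      io gray
        ast gray
        ast black
      io black
      cfg→ast: ast black — skip
    cfg black
    codegen→ast: ast black — skip
    auth gray
      core gray
        core→cfg: cfg black — skip
        core→io: io black — skip
        core→ast: ast black — skip
      core black
      parser gray
        parser→opt: opt is gray → back edge
Back edge closes the cycle opt → codegen → auth → parser → opt; its vertices are {opt, auth, parser, codegen}.

opt, auth, parser, codegen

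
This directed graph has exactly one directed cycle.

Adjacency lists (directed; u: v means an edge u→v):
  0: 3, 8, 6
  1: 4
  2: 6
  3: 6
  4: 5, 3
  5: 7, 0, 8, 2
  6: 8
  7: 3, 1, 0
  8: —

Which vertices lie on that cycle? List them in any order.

DFS with gray/black marking from 5:
5 gray
  7 gray
    3 gray
      6 gray
        8 gray
        8 black
      6 black
    3 black
    1 gray
      4 gray
        4→5: 5 is gray → back edge
Back edge closes the cycle 5 → 7 → 1 → 4 → 5; its vertices are {1, 4, 5, 7}.

1, 4, 5, 7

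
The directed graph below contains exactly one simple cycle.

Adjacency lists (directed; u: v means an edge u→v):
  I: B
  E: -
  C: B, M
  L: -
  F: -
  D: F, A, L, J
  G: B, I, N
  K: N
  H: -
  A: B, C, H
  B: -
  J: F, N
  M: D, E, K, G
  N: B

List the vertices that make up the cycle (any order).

A, C, D, M

DFS with gray/black marking from M:
M gray
  D gray
    F gray
    F black
    A gray
      B gray
      B black
      C gray
        C→B: B black — skip
        C→M: M is gray → back edge
Back edge closes the cycle M → D → A → C → M; its vertices are {A, C, D, M}.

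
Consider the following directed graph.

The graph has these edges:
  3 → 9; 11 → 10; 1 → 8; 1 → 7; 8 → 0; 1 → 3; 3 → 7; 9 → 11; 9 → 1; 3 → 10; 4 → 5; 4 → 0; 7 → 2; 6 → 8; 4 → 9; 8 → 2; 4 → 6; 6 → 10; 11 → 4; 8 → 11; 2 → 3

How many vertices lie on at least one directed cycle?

9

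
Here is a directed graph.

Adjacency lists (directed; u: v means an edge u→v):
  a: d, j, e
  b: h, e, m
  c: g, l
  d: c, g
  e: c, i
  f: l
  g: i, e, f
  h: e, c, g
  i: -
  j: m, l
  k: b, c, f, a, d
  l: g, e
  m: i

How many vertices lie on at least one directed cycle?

A vertex is on a directed cycle iff it belongs to a strongly connected component of size ≥ 2 (or has a self-loop).
The vertices on cycles are {c, e, f, g, l} — 5 in total.

5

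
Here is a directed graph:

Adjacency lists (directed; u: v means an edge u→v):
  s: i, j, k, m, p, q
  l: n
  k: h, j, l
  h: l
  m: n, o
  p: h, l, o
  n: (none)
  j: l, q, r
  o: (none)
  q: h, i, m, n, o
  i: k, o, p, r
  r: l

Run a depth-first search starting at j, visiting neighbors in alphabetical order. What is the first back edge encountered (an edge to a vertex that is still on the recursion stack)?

k->j

DFS from j (visiting neighbors in alphabetical order); mark gray on enter, black on exit:
j gray
  l gray
    n gray
    n black
  l black
  q gray
    h gray
      h→l: l black — skip
    h black
    i gray
      k gray
        k→h: h black — skip
        k→j: j is gray → back edge
First back edge: k → j.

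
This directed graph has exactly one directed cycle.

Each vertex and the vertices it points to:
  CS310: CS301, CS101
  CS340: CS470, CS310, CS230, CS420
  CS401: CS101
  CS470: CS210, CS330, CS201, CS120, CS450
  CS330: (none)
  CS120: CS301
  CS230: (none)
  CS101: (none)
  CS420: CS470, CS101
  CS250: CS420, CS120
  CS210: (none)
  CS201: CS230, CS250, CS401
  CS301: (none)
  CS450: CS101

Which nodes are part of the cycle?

DFS with gray/black marking from CS470:
CS470 gray
  CS210 gray
  CS210 black
  CS330 gray
  CS330 black
  CS201 gray
    CS230 gray
    CS230 black
    CS250 gray
      CS420 gray
        CS420→CS470: CS470 is gray → back edge
Back edge closes the cycle CS470 → CS201 → CS250 → CS420 → CS470; its vertices are {CS201, CS250, CS420, CS470}.

CS201, CS250, CS420, CS470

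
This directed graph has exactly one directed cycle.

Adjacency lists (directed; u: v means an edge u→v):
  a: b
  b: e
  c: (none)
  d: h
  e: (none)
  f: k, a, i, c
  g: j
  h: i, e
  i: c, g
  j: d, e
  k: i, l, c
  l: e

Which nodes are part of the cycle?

d, g, h, i, j

DFS with gray/black marking from i:
i gray
  c gray
  c black
  g gray
    j gray
      d gray
        h gray
          h→i: i is gray → back edge
Back edge closes the cycle i → g → j → d → h → i; its vertices are {d, g, h, i, j}.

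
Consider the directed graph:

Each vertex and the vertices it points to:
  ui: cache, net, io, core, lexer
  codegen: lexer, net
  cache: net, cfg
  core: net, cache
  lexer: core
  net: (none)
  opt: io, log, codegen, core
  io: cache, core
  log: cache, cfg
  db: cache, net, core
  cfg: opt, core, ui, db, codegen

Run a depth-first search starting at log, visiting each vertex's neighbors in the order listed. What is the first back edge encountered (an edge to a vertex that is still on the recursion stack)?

io->cache

DFS from log (visiting each vertex's neighbors in the order listed); mark gray on enter, black on exit:
log gray
  cache gray
    net gray
    net black
    cfg gray
      opt gray
        io gray
          io→cache: cache is gray → back edge
First back edge: io → cache.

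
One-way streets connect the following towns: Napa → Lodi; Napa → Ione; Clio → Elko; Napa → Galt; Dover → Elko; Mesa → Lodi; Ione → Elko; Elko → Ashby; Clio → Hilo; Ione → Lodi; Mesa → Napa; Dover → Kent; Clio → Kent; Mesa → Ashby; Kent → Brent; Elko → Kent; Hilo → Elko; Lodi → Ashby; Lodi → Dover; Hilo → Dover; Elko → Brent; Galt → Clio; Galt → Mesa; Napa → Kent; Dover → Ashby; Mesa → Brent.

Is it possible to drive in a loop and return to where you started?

Yes

DFS with white/gray/black marking, starting from Kent:
Kent gray
  Brent gray
  Brent black
Kent black
Ione gray
  Elko gray
    Elko→Brent: Brent black — skip
    Elko→Kent: Kent black — skip
    Ashby gray
    Ashby black
  Elko black
  Lodi gray
    Dover gray
      Dover→Ashby: Ashby black — skip
      Dover→Kent: Kent black — skip
      Dover→Elko: Elko black — skip
    Dover black
    Lodi→Ashby: Ashby black — skip
  Lodi black
Ione black
Napa gray
  Galt gray
    Mesa gray
      Mesa→Napa: Napa is gray → back edge
Back edge found, so a cycle exists: Napa → Galt → Mesa → Napa.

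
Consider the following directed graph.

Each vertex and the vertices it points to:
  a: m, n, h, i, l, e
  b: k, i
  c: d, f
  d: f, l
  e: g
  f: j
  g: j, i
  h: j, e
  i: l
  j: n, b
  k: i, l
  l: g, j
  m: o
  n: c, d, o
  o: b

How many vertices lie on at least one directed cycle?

11

A vertex is on a directed cycle iff it belongs to a strongly connected component of size ≥ 2 (or has a self-loop).
The vertices on cycles are {b, c, d, f, g, i, j, k, l, n, o} — 11 in total.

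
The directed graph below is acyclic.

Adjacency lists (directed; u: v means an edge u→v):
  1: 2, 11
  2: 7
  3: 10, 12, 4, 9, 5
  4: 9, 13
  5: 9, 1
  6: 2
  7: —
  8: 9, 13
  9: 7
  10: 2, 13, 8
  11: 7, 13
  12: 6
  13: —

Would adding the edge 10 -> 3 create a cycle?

Adding 10→3 creates a cycle iff 3 can already reach 10.
Path from 3: 3 → 10.
So 3 → … → 10 → 3 is a cycle.

Yes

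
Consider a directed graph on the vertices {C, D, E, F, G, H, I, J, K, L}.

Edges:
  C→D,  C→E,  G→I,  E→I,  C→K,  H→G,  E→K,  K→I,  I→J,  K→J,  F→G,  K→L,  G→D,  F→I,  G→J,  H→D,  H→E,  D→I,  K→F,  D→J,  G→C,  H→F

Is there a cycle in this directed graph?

Yes

DFS with white/gray/black marking, starting from E:
E gray
  K gray
    F gray
      G gray
        I gray
          J gray
          J black
        I black
        C gray
          C→E: E is gray → back edge
Back edge found, so a cycle exists: E → K → F → G → C → E.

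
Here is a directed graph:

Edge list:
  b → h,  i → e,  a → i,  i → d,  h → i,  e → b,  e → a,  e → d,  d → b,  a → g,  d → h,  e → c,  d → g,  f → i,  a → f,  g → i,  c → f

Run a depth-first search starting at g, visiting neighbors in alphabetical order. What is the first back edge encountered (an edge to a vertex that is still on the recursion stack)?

h→i

DFS from g (visiting neighbors in alphabetical order); mark gray on enter, black on exit:
g gray
  i gray
    d gray
      b gray
        h gray
          h→i: i is gray → back edge
First back edge: h → i.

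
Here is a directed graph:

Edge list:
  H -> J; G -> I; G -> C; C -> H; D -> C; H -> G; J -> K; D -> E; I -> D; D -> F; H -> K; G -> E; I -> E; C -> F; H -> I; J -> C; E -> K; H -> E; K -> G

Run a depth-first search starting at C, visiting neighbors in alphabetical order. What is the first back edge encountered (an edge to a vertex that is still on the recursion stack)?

G→C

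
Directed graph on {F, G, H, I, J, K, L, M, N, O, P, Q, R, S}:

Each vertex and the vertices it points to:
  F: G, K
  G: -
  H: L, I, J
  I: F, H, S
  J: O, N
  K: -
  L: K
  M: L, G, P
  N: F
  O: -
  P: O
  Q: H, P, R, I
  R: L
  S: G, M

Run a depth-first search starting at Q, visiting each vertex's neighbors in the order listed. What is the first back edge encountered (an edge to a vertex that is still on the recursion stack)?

DFS from Q (visiting each vertex's neighbors in the order listed); mark gray on enter, black on exit:
Q gray
  H gray
    L gray
      K gray
      K black
    L black
    I gray
      F gray
        G gray
        G black
        F→K: K black — skip
      F black
      I→H: H is gray → back edge
First back edge: I → H.

I→H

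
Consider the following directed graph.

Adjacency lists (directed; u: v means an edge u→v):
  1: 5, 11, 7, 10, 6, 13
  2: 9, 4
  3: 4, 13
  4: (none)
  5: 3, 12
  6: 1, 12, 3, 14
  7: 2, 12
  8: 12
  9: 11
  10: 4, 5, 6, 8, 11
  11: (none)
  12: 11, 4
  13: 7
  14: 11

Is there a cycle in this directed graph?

Yes

DFS with white/gray/black marking, starting from 6:
6 gray
  1 gray
    5 gray
      3 gray
        4 gray
        4 black
        13 gray
          7 gray
            2 gray
              9 gray
                11 gray
                11 black
              9 black
              2→4: 4 black — skip
            2 black
            12 gray
              12→11: 11 black — skip
              12→4: 4 black — skip
            12 black
          7 black
        13 black
      3 black
      5→12: 12 black — skip
    5 black
    1→11: 11 black — skip
    1→7: 7 black — skip
    10 gray
      10→4: 4 black — skip
      10→5: 5 black — skip
      10→6: 6 is gray → back edge
Back edge found, so a cycle exists: 6 → 1 → 10 → 6.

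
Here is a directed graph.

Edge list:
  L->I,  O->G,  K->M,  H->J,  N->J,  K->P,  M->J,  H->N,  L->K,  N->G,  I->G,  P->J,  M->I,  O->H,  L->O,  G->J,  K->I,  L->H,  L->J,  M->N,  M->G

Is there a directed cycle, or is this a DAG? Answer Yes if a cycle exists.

No

DFS with white/gray/black marking, starting from L:
L gray
  J gray
  J black
  H gray
    H→J: J black — skip
    N gray
      G gray
        G→J: J black — skip
      G black
      N→J: J black — skip
    N black
  H black
  O gray
    O→H: H black — skip
    O→G: G black — skip
  O black
  I gray
    I→G: G black — skip
  I black
  K gray
    K→I: I black — skip
    P gray
      P→J: J black — skip
    P black
    M gray
      M→J: J black — skip
      M→I: I black — skip
      M→G: G black — skip
      M→N: N black — skip
    M black
  K black
L black
Every edge goes to a white or black vertex — no back edge, so the graph is acyclic.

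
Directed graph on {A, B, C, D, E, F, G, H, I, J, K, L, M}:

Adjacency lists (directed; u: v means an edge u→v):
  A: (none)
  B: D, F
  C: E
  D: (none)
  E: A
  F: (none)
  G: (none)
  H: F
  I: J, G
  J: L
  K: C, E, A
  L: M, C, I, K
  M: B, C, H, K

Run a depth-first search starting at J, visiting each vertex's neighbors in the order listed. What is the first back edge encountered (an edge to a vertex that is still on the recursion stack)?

DFS from J (visiting each vertex's neighbors in the order listed); mark gray on enter, black on exit:
J gray
  L gray
    M gray
      B gray
        D gray
        D black
        F gray
        F black
      B black
      C gray
        E gray
          A gray
          A black
        E black
      C black
      H gray
        H→F: F black — skip
      H black
      K gray
        K→C: C black — skip
        K→E: E black — skip
        K→A: A black — skip
      K black
    M black
    L→C: C black — skip
    I gray
      I→J: J is gray → back edge
First back edge: I → J.

I→J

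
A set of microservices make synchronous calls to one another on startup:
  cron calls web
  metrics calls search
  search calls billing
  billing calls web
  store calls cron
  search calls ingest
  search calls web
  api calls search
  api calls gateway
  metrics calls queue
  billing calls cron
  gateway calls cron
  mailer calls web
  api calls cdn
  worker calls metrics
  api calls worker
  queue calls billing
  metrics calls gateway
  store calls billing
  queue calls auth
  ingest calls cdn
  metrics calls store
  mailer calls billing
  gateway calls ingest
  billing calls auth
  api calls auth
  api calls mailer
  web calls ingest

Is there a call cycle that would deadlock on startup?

No

DFS with white/gray/black marking, starting from web:
web gray
  ingest gray
    cdn gray
    cdn black
  ingest black
web black
billing gray
  auth gray
  auth black
  billing→web: web black — skip
  cron gray
    cron→web: web black — skip
  cron black
billing black
api gray
  api→cdn: cdn black — skip
  gateway gray
    gateway→cron: cron black — skip
    gateway→ingest: ingest black — skip
  gateway black
  mailer gray
    mailer→web: web black — skip
    mailer→billing: billing black — skip
  mailer black
  api→auth: auth black — skip
  search gray
    search→ingest: ingest black — skip
    search→web: web black — skip
    search→billing: billing black — skip
  search black
  worker gray
    metrics gray
      metrics→gateway: gateway black — skip
      queue gray
        queue→auth: auth black — skip
        queue→billing: billing black — skip
      queue black
      metrics→search: search black — skip
      store gray
        store→billing: billing black — skip
        store→cron: cron black — skip
      store black
    metrics black
  worker black
api black
Every edge goes to a white or black vertex — no back edge, so the graph is acyclic.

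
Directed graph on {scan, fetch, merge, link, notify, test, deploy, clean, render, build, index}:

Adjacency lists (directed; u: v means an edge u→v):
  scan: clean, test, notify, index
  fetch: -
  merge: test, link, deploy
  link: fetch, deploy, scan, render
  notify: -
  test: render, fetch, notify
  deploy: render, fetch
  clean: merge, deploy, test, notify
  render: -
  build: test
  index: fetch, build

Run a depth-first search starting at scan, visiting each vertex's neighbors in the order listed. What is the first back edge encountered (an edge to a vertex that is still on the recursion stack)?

DFS from scan (visiting each vertex's neighbors in the order listed); mark gray on enter, black on exit:
scan gray
  clean gray
    merge gray
      test gray
        render gray
        render black
        fetch gray
        fetch black
        notify gray
        notify black
      test black
      link gray
        link→fetch: fetch black — skip
        deploy gray
          deploy→render: render black — skip
          deploy→fetch: fetch black — skip
        deploy black
        link→scan: scan is gray → back edge
First back edge: link → scan.

link->scan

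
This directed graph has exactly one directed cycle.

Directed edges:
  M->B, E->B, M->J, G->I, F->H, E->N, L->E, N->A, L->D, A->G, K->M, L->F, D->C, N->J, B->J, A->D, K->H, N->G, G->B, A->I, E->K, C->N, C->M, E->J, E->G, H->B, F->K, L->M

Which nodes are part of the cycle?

DFS with gray/black marking from D:
D gray
  C gray
    N gray
      J gray
      J black
      G gray
        B gray
          B→J: J black — skip
        B black
        I gray
        I black
      G black
      A gray
        A→G: G black — skip
        A→D: D is gray → back edge
Back edge closes the cycle D → C → N → A → D; its vertices are {A, C, D, N}.

A, C, D, N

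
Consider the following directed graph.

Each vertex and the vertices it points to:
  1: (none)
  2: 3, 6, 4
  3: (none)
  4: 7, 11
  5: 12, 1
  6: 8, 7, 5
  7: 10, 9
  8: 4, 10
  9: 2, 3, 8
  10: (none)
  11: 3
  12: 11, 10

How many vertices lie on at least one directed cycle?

6

A vertex is on a directed cycle iff it belongs to a strongly connected component of size ≥ 2 (or has a self-loop).
The vertices on cycles are {2, 4, 6, 7, 8, 9} — 6 in total.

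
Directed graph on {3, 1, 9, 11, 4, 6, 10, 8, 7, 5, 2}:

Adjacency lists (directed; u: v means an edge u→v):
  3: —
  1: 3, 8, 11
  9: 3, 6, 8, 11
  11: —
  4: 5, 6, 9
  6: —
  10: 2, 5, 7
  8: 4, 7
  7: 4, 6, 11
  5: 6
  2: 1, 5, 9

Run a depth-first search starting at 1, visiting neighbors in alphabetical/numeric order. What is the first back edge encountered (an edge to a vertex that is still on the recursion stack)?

DFS from 1 (visiting neighbors in alphabetical/numeric order); mark gray on enter, black on exit:
1 gray
  3 gray
  3 black
  8 gray
    4 gray
      5 gray
        6 gray
        6 black
      5 black
      4→6: 6 black — skip
      9 gray
        9→3: 3 black — skip
        9→6: 6 black — skip
        9→8: 8 is gray → back edge
First back edge: 9 → 8.

9→8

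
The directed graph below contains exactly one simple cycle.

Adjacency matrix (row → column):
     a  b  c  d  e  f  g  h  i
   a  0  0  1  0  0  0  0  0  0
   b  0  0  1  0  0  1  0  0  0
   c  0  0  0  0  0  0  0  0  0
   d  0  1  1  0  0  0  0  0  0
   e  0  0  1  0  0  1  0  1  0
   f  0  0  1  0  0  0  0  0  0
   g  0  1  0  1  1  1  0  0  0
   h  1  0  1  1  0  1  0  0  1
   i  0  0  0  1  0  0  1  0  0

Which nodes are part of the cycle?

e, g, h, i

DFS with gray/black marking from h:
h gray
  d gray
    c gray
    c black
    b gray
      b→c: c black — skip
      f gray
        f→c: c black — skip
      f black
    b black
  d black
  a gray
    a→c: c black — skip
  a black
  h→c: c black — skip
  i gray
    i→d: d black — skip
    g gray
      g→f: f black — skip
      g→d: d black — skip
      e gray
        e→h: h is gray → back edge
Back edge closes the cycle h → i → g → e → h; its vertices are {e, g, h, i}.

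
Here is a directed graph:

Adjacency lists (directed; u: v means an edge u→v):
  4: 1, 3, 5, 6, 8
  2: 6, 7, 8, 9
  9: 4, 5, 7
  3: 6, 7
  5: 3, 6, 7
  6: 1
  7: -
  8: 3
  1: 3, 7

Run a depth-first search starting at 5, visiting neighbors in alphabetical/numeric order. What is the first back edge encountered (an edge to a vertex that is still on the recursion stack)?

1->3

DFS from 5 (visiting neighbors in alphabetical/numeric order); mark gray on enter, black on exit:
5 gray
  3 gray
    6 gray
      1 gray
        1→3: 3 is gray → back edge
First back edge: 1 → 3.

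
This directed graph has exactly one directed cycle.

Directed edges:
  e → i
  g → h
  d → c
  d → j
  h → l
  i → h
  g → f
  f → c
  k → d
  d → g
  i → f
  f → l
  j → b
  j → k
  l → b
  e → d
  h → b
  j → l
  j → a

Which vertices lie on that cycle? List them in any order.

d, j, k

DFS with gray/black marking from d:
d gray
  c gray
  c black
  j gray
    a gray
    a black
    l gray
      b gray
      b black
    l black
    k gray
      k→d: d is gray → back edge
Back edge closes the cycle d → j → k → d; its vertices are {d, j, k}.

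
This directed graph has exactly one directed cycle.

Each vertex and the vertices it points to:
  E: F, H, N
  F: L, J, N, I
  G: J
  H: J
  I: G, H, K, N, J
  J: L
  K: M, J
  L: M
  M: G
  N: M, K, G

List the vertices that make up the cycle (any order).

G, J, L, M

DFS with gray/black marking from J:
J gray
  L gray
    M gray
      G gray
        G→J: J is gray → back edge
Back edge closes the cycle J → L → M → G → J; its vertices are {G, J, L, M}.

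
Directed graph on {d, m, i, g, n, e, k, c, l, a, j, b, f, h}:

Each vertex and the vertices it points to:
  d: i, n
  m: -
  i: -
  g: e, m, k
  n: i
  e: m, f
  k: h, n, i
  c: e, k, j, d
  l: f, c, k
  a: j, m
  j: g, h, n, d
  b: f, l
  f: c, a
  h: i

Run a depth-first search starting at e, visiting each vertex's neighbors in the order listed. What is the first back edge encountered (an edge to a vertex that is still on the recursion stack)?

c->e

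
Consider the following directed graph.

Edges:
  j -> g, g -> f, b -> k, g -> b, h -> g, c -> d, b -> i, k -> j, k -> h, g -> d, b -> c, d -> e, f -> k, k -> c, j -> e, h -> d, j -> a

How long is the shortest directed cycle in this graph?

For each vertex v, BFS finds the shortest path from v back to v.
The shortest such closed walk is b → k → h → g → b, length 4.

4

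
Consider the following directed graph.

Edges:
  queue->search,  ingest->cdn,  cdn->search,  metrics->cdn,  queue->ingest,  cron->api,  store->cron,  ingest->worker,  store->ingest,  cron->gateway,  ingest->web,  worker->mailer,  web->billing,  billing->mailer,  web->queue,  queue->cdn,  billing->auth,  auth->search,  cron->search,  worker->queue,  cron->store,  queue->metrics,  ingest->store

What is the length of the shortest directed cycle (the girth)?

For each vertex v, BFS finds the shortest path from v back to v.
The shortest such closed walk is ingest → store → ingest, length 2.

2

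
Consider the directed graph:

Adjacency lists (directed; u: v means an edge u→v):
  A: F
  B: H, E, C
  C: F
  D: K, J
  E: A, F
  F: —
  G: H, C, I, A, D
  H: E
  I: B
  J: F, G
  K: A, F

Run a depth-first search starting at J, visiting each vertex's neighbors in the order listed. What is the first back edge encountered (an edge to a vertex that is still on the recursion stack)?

D→J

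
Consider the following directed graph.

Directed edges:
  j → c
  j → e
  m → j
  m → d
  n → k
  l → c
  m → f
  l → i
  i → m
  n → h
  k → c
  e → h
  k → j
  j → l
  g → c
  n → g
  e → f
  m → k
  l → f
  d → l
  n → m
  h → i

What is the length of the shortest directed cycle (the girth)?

4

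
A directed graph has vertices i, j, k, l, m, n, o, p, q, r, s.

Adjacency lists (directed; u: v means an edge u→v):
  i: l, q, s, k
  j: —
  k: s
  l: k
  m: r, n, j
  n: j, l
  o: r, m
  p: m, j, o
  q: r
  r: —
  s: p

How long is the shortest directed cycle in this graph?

6

For each vertex v, BFS finds the shortest path from v back to v.
The shortest such closed walk is s → p → m → n → l → k → s, length 6.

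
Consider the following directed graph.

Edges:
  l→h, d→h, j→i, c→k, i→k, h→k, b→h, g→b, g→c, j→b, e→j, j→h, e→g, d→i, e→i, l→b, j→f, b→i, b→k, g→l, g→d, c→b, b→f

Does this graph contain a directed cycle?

DFS with white/gray/black marking, starting from c:
c gray
  b gray
    k gray
    k black
    h gray
      h→k: k black — skip
    h black
    f gray
    f black
    i gray
      i→k: k black — skip
    i black
  b black
  c→k: k black — skip
c black
d gray
  d→i: i black — skip
  d→h: h black — skip
d black
e gray
  e→i: i black — skip
  j gray
    j→i: i black — skip
    j→h: h black — skip
    j→b: b black — skip
    j→f: f black — skip
  j black
  g gray
    l gray
      l→b: b black — skip
      l→h: h black — skip
    l black
    g→d: d black — skip
    g→b: b black — skip
    g→c: c black — skip
  g black
e black
Every edge goes to a white or black vertex — no back edge, so the graph is acyclic.

No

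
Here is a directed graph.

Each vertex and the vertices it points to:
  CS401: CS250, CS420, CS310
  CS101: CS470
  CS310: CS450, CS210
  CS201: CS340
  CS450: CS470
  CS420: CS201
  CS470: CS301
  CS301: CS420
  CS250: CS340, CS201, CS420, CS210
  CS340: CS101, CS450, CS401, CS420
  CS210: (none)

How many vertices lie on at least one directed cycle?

A vertex is on a directed cycle iff it belongs to a strongly connected component of size ≥ 2 (or has a self-loop).
The vertices on cycles are {CS101, CS201, CS250, CS301, CS310, CS340, CS401, CS420, CS450, CS470} — 10 in total.

10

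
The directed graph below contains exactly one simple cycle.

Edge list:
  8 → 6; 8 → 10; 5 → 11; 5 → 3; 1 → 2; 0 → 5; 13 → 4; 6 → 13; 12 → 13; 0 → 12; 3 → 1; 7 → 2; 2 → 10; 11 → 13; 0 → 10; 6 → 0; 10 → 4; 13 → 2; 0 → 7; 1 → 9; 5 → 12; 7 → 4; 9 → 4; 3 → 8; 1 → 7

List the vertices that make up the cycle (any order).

DFS with gray/black marking from 0:
0 gray
  10 gray
    4 gray
    4 black
  10 black
  12 gray
    13 gray
      2 gray
        2→10: 10 black — skip
      2 black
      13→4: 4 black — skip
    13 black
  12 black
  5 gray
    5→12: 12 black — skip
    3 gray
      8 gray
        8→10: 10 black — skip
        6 gray
          6→13: 13 black — skip
          6→0: 0 is gray → back edge
Back edge closes the cycle 0 → 5 → 3 → 8 → 6 → 0; its vertices are {0, 3, 5, 6, 8}.

0, 3, 5, 6, 8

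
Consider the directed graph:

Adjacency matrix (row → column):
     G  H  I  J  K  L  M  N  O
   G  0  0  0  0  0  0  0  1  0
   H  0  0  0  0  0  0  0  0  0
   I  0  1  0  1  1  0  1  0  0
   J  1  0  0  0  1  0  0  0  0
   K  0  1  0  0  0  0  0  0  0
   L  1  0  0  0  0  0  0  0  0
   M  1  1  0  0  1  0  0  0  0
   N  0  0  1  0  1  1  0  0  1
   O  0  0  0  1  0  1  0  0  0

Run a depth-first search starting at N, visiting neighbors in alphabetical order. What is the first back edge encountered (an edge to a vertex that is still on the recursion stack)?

G->N

DFS from N (visiting neighbors in alphabetical order); mark gray on enter, black on exit:
N gray
  I gray
    H gray
    H black
    J gray
      G gray
        G→N: N is gray → back edge
First back edge: G → N.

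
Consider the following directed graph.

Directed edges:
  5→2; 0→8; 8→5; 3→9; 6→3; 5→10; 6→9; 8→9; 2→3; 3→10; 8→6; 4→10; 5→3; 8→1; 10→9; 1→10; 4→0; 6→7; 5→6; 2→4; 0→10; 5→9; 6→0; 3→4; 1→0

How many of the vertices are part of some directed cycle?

8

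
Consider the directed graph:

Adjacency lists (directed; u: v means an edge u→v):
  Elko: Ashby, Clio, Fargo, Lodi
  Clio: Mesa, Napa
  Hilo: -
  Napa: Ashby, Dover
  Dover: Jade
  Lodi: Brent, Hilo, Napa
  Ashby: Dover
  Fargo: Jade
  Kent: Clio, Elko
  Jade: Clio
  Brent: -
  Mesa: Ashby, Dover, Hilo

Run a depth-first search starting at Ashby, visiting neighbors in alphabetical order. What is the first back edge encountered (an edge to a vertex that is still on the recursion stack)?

Mesa->Ashby

DFS from Ashby (visiting neighbors in alphabetical order); mark gray on enter, black on exit:
Ashby gray
  Dover gray
    Jade gray
      Clio gray
        Mesa gray
          Mesa→Ashby: Ashby is gray → back edge
First back edge: Mesa → Ashby.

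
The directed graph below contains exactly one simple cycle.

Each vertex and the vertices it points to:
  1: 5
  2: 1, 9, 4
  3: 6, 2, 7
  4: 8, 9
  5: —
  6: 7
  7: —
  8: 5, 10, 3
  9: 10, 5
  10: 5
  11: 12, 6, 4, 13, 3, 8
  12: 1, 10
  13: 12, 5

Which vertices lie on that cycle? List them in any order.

DFS with gray/black marking from 3:
3 gray
  6 gray
    7 gray
    7 black
  6 black
  2 gray
    1 gray
      5 gray
      5 black
    1 black
    9 gray
      10 gray
        10→5: 5 black — skip
      10 black
      9→5: 5 black — skip
    9 black
    4 gray
      8 gray
        8→5: 5 black — skip
        8→10: 10 black — skip
        8→3: 3 is gray → back edge
Back edge closes the cycle 3 → 2 → 4 → 8 → 3; its vertices are {2, 3, 4, 8}.

2, 3, 4, 8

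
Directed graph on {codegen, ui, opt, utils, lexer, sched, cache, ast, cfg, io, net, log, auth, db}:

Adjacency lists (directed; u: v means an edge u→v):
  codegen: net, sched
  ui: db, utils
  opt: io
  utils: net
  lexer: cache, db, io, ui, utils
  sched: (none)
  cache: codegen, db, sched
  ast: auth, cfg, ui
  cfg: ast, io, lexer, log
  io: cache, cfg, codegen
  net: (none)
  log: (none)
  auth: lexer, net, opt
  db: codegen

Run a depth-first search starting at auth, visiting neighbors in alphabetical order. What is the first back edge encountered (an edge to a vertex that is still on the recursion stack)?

ast→auth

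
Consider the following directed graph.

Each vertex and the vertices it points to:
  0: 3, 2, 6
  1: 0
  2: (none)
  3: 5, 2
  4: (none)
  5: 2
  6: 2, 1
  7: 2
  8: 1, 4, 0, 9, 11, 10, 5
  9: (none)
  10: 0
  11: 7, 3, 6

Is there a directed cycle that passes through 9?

9 lies on a cycle iff there is a path from 9 back to itself.
Exploring from 9, it never reaches itself; equivalently, its strongly connected component is a singleton.

No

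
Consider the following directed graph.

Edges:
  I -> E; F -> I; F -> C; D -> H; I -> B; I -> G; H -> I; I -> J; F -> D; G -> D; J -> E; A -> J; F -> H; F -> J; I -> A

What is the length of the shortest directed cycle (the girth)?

4

For each vertex v, BFS finds the shortest path from v back to v.
The shortest such closed walk is H → I → G → D → H, length 4.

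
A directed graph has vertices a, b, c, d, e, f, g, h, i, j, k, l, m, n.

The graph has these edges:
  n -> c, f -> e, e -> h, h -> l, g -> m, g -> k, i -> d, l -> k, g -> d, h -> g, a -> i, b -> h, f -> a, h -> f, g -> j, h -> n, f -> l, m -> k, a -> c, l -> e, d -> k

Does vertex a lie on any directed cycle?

a lies on a cycle iff there is a path from a back to itself.
Exploring from a, it never reaches itself; equivalently, its strongly connected component is a singleton.

No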